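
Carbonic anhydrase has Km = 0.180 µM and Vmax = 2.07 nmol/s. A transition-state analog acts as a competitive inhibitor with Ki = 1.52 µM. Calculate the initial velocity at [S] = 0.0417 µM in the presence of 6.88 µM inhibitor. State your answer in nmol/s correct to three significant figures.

With α = 1 + [I]/Ki = 1 + 6.88/1.52 = 5.526, the competitive rate law is v = Vmax[S] / (αKm + [S]).
v = 2.07×0.0417 / (5.526×0.180 + 0.0417) = 0.08632/1.036 = 0.0833 nmol/s.

0.0833 nmol/s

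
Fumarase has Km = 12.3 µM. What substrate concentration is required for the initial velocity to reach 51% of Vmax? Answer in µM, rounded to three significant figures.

12.8 µM

v/Vmax = [S]/(Km+[S]) = 0.51, so [S] = Km·0.51/(1 − 0.51) = 12.3 × 1.041.
[S] = 12.8 µM.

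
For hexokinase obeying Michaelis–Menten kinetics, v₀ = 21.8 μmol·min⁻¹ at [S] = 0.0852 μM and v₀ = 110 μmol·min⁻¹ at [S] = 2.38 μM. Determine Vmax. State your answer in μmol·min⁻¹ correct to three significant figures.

From v = Vmax[S]/(Km+[S]), each point gives Vmax = v(Km+[S])/[S].
Equating: 21.8(Km+0.0852)/0.0852 = 110(Km+2.38)/2.38.
255.9·Km + 21.8 = 46.22·Km + 110, so (255.9 − 46.22)·Km = 110 − 21.8.
Km = 88.20/209.7 = 0.421 μM; then Vmax = 21.8(0.421+0.0852)/0.0852 = 129 μmol·min⁻¹.

129 μmol·min⁻¹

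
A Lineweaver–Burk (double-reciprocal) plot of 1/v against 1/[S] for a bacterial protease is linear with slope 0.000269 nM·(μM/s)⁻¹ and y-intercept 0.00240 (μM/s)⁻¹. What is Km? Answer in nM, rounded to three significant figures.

y-intercept = 1/Vmax ⇒ Vmax = 417 μM/s; slope = Km/Vmax ⇒ Km = slope × Vmax.
Km = 0.000269 × 417 = 0.112 nM.

0.112 nM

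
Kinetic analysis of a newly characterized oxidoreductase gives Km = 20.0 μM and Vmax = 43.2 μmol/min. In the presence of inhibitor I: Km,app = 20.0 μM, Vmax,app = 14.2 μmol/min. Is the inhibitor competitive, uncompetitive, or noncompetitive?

noncompetitive

Vmax decreases (43.2 → 14.2 μmol/min) while Km is unchanged — pure noncompetitive inhibition.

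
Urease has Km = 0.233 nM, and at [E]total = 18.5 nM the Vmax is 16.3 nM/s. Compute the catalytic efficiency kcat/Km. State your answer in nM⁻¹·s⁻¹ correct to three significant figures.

kcat = Vmax/[E]total = 16.3/18.5 = 0.881 s⁻¹.
kcat/Km = 0.881/0.233 = 3.78 nM⁻¹·s⁻¹.

3.78 nM⁻¹·s⁻¹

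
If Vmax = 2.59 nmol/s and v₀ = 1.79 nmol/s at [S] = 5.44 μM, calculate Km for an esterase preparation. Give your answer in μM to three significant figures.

2.43 μM

From v = Vmax[S]/(Km+[S]), Km = [S](Vmax − v)/v.
Km = 5.44 × (2.59 − 1.79) / 1.79 = 4.352/1.79 = 2.43 μM.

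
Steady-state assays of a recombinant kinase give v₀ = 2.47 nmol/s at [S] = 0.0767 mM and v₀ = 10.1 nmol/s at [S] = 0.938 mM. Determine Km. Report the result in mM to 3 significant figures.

0.356 mM

In reciprocal form, 1/v = (Km/Vmax)·(1/[S]) + 1/Vmax. The two points give (1/[S], 1/v) = (13.04, 0.4049) and (1.066, 0.09901).
Slope = (0.4049 − 0.09901)/(13.04 − 1.066) = 0.02555; intercept = 0.4049 − 0.02555×13.04 = 0.07177.
Vmax = 1/intercept = 13.9 nmol/s; Km = slope × Vmax = 0.02555 × 13.9 = 0.356 mM.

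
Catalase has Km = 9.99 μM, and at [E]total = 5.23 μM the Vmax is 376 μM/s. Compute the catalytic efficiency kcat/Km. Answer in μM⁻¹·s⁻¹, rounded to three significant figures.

kcat = Vmax/[E]total = 376/5.23 = 71.9 s⁻¹.
kcat/Km = 71.9/9.99 = 7.20 μM⁻¹·s⁻¹.

7.20 μM⁻¹·s⁻¹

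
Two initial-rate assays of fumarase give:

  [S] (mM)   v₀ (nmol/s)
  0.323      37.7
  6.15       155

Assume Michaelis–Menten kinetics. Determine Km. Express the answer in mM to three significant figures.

From v = Vmax[S]/(Km+[S]), each point gives Vmax = v(Km+[S])/[S].
Equating: 37.7(Km+0.323)/0.323 = 155(Km+6.15)/6.15.
116.7·Km + 37.7 = 25.20·Km + 155, so (116.7 − 25.20)·Km = 155 − 37.7.
Km = 117.3/91.52 = 1.28 mM; then Vmax = 37.7(1.28+0.323)/0.323 = 187 nmol/s.

1.28 mM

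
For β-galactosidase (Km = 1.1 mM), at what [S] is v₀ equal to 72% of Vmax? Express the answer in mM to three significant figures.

v/Vmax = [S]/(Km+[S]) = 0.72, so [S] = Km·0.72/(1 − 0.72) = 1.1 × 2.571.
[S] = 2.83 mM.

2.83 mM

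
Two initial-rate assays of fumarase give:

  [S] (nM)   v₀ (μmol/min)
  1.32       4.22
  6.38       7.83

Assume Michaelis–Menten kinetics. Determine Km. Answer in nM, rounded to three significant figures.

From v = Vmax[S]/(Km+[S]), each point gives Vmax = v(Km+[S])/[S].
Equating: 4.22(Km+1.32)/1.32 = 7.83(Km+6.38)/6.38.
3.197·Km + 4.22 = 1.227·Km + 7.83, so (3.197 − 1.227)·Km = 7.83 − 4.22.
Km = 3.610/1.970 = 1.83 nM; then Vmax = 4.22(1.83+1.32)/1.32 = 10.1 μmol/min.

1.83 nM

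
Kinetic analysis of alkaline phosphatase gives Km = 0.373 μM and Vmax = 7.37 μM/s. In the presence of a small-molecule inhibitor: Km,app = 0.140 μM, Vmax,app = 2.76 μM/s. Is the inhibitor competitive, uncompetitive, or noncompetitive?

uncompetitive

Both Km and Vmax decrease by the same factor (~2.67-fold) — characteristic of uncompetitive inhibition.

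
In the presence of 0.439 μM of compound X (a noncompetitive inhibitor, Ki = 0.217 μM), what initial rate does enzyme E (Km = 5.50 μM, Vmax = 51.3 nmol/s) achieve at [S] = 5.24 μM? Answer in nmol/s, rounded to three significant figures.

With α = 1 + [I]/Ki = 1 + 0.439/0.217 = 3.023, the noncompetitive rate law is v = (Vmax/α)·[S] / (Km + [S]).
v = (51.3/3.023)×5.24 / (5.50 + 5.24) = 88.92/10.74 = 8.28 nmol/s.

8.28 nmol/s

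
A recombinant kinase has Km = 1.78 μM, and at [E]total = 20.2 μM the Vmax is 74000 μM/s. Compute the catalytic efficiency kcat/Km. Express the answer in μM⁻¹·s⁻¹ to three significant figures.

kcat = Vmax/[E]total = 74000/20.2 = 3660 s⁻¹.
kcat/Km = 3660/1.78 = 2060 μM⁻¹·s⁻¹.

2060 μM⁻¹·s⁻¹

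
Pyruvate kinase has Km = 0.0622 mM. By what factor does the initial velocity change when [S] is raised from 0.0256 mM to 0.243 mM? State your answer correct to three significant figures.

2.73

Since Vmax cancels, v₂/v₁ = [S]₂(Km+[S]₁) / [S]₁(Km+[S]₂).
= 0.243×(0.0622+0.0256) / (0.0256×(0.0622+0.243)) = 0.02134/0.007813 = 2.73.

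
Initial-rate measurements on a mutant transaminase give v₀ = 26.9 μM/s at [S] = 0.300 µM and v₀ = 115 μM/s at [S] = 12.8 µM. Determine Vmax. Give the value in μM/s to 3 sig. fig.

In reciprocal form, 1/v = (Km/Vmax)·(1/[S]) + 1/Vmax. The two points give (1/[S], 1/v) = (3.333, 0.03717) and (0.07812, 0.008696).
Slope = (0.03717 − 0.008696)/(3.333 − 0.07812) = 0.008749; intercept = 0.03717 − 0.008749×3.333 = 0.008012.
Vmax = 1/intercept = 125 μM/s; Km = slope × Vmax = 0.008749 × 125 = 1.09 µM.

125 μM/s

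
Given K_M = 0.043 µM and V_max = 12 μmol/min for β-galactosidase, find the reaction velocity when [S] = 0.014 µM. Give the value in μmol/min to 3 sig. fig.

[S]/(Km+[S]) = 0.014/0.05700 = 0.2456, the fractional saturation.
v = 0.2456 × Vmax = 0.2456 × 12 = 2.95 μmol/min.

2.95 μmol/min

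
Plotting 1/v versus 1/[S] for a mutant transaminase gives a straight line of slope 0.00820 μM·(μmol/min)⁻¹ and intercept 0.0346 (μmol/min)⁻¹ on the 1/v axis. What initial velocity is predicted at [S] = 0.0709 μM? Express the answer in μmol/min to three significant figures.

6.66 μmol/min

The y-intercept is 1/Vmax, so Vmax = 1/0.0346 = 28.9 μmol/min.
The slope is Km/Vmax, so Km = 0.00820 × 28.9 = 0.237 μM.
Then v = 28.9 × 0.0709/(0.237 + 0.0709) = 6.66 μmol/min.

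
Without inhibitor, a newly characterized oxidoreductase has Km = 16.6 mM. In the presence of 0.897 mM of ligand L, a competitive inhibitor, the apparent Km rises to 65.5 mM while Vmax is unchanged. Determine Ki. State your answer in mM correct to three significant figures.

0.305 mM

Competitive: Km,app = α·Km with α = 1 + [I]/Ki.
α = Km,app/Km = 65.5/16.6 = 3.946.
Since α = 1 + [I]/Ki, [I]/Ki = 3.946 − 1 = 2.946 and Ki = 0.897/2.946 = 0.305 mM.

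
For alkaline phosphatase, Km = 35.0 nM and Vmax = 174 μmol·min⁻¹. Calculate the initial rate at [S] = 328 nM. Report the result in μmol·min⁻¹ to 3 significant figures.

157 μmol·min⁻¹

[S]/(Km+[S]) = 328/363.0 = 0.9036, the fractional saturation.
v = 0.9036 × Vmax = 0.9036 × 174 = 157 μmol·min⁻¹.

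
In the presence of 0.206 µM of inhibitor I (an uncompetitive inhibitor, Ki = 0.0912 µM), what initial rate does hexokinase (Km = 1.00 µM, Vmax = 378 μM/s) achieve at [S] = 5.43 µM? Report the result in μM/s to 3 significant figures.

α = 1 + [I]/Ki = 1 + 0.206/0.0912 = 3.259.
For an uncompetitive inhibitor, both parameters are divided by α, giving Vmax/α and Km/α: Km,app = 0.307 µM, Vmax,app = 116 μM/s.
v = Vmax,app·[S]/(Km,app + [S]) = 116 × 5.43/(0.307 + 5.43) = 110 μM/s.

110 μM/s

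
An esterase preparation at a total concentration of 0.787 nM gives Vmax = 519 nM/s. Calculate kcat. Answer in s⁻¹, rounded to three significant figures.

659 s⁻¹

kcat = Vmax/[E]total = 519 nM/s / 0.787 nM = 659 s⁻¹.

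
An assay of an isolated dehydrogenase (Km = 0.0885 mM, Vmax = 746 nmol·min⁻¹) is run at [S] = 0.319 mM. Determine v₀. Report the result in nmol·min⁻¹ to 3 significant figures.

584 nmol·min⁻¹

[S]/(Km+[S]) = 0.319/0.4075 = 0.7828, the fractional saturation.
v = 0.7828 × Vmax = 0.7828 × 746 = 584 nmol·min⁻¹.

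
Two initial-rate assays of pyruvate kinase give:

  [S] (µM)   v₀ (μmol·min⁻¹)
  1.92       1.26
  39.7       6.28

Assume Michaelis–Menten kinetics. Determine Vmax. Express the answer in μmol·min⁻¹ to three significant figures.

7.87 μmol·min⁻¹

From v = Vmax[S]/(Km+[S]), each point gives Vmax = v(Km+[S])/[S].
Equating: 1.26(Km+1.92)/1.92 = 6.28(Km+39.7)/39.7.
0.6562·Km + 1.26 = 0.1582·Km + 6.28, so (0.6562 − 0.1582)·Km = 6.28 − 1.26.
Km = 5.020/0.4981 = 10.1 µM; then Vmax = 1.26(10.1+1.92)/1.92 = 7.87 μmol·min⁻¹.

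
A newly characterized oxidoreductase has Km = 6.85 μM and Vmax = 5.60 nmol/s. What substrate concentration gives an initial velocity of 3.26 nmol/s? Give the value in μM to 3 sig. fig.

9.54 μM

The required fractional saturation is v/Vmax = 3.26/5.60 = 0.5821.
Then [S]/(Km+[S]) = 0.5821 ⇒ [S] = 6.85 × 0.5821/(1 − 0.5821) = 9.54 μM.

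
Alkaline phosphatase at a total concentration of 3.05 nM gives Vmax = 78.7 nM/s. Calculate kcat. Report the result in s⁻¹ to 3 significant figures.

25.8 s⁻¹

kcat = Vmax/[E]total = 78.7 nM/s / 3.05 nM = 25.8 s⁻¹.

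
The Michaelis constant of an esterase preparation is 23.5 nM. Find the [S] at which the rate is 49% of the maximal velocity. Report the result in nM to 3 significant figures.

v/Vmax = [S]/(Km+[S]) = 0.49, so [S] = Km·0.49/(1 − 0.49) = 23.5 × 0.9608.
[S] = 22.6 nM.

22.6 nM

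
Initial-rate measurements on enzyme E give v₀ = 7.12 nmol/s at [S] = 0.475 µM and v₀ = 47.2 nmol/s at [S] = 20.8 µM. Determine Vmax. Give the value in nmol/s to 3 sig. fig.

54.4 nmol/s

In reciprocal form, 1/v = (Km/Vmax)·(1/[S]) + 1/Vmax. The two points give (1/[S], 1/v) = (2.105, 0.1404) and (0.04808, 0.02119).
Slope = (0.1404 − 0.02119)/(2.105 − 0.04808) = 0.05797; intercept = 0.1404 − 0.05797×2.105 = 0.01840.
Vmax = 1/intercept = 54.4 nmol/s; Km = slope × Vmax = 0.05797 × 54.4 = 3.15 µM.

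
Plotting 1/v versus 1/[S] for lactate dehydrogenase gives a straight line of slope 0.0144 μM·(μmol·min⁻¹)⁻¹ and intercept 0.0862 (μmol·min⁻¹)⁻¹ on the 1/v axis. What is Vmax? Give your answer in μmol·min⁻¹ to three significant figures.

11.6 μmol·min⁻¹

The y-intercept of a Lineweaver–Burk plot equals 1/Vmax, so Vmax = 1/0.0862 = 11.6 μmol·min⁻¹.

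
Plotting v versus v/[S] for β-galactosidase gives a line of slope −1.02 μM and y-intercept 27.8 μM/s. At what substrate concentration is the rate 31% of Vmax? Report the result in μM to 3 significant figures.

0.458 μM

The Eadie–Hofstee slope gives Km = 1.02 μM (slope = −Km).
v/Vmax = [S]/(Km+[S]) = 0.31 ⇒ [S] = Km·0.31/(1−0.31) = 1.02 × 0.4493 = 0.458 μM.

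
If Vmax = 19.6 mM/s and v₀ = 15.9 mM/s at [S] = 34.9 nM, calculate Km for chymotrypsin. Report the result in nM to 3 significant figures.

8.12 nM

From v = Vmax[S]/(Km+[S]), Km = [S](Vmax − v)/v.
Km = 34.9 × (19.6 − 15.9) / 15.9 = 129.1/15.9 = 8.12 nM.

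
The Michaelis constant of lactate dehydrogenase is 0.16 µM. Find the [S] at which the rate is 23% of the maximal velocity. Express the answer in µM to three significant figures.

0.0478 µM

v/Vmax = [S]/(Km+[S]) = 0.23, so [S] = Km·0.23/(1 − 0.23) = 0.16 × 0.2987.
[S] = 0.0478 µM.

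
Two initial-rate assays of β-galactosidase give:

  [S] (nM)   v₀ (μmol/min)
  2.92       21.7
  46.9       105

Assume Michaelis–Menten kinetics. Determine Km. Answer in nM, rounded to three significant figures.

In reciprocal form, 1/v = (Km/Vmax)·(1/[S]) + 1/Vmax. The two points give (1/[S], 1/v) = (0.3425, 0.04608) and (0.02132, 0.009524).
Slope = (0.04608 − 0.009524)/(0.3425 − 0.02132) = 0.1138; intercept = 0.04608 − 0.1138×0.3425 = 0.007097.
Vmax = 1/intercept = 141 μmol/min; Km = slope × Vmax = 0.1138 × 141 = 16.0 nM.

16.0 nM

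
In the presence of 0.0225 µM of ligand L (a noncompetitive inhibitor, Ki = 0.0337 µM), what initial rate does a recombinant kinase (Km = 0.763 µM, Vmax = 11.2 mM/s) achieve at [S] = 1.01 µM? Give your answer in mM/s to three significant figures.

With α = 1 + [I]/Ki = 1 + 0.0225/0.0337 = 1.668, the noncompetitive rate law is v = (Vmax/α)·[S] / (Km + [S]).
v = (11.2/1.668)×1.01 / (0.763 + 1.01) = 6.783/1.773 = 3.83 mM/s.

3.83 mM/s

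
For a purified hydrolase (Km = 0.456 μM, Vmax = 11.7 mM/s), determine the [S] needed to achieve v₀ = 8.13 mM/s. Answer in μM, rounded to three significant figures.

The required fractional saturation is v/Vmax = 8.13/11.7 = 0.6949.
Then [S]/(Km+[S]) = 0.6949 ⇒ [S] = 0.456 × 0.6949/(1 − 0.6949) = 1.04 μM.

1.04 μM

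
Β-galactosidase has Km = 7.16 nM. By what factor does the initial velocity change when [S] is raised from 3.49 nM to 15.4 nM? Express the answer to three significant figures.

Since Vmax cancels, v₂/v₁ = [S]₂(Km+[S]₁) / [S]₁(Km+[S]₂).
= 15.4×(7.16+3.49) / (3.49×(7.16+15.4)) = 164.0/78.73 = 2.08.

2.08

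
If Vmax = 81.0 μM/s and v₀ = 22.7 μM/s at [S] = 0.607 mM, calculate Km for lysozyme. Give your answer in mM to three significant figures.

From v = Vmax[S]/(Km+[S]), Km = [S](Vmax − v)/v.
Km = 0.607 × (81.0 − 22.7) / 22.7 = 35.39/22.7 = 1.56 mM.

1.56 mM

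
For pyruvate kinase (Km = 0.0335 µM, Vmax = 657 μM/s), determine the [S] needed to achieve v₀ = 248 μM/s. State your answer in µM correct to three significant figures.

0.0203 µM

The required fractional saturation is v/Vmax = 248/657 = 0.3775.
Then [S]/(Km+[S]) = 0.3775 ⇒ [S] = 0.0335 × 0.3775/(1 − 0.3775) = 0.0203 µM.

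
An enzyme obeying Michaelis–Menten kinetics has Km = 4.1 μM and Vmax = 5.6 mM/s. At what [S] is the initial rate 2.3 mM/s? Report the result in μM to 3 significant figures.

2.86 μM

The required fractional saturation is v/Vmax = 2.3/5.6 = 0.4107.
Then [S]/(Km+[S]) = 0.4107 ⇒ [S] = 4.1 × 0.4107/(1 − 0.4107) = 2.86 μM.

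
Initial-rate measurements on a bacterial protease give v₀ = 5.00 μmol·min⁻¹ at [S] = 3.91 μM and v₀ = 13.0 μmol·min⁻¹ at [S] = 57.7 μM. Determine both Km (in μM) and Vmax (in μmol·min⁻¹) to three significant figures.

Km = 7.59 μM; Vmax = 14.7 μmol·min⁻¹

From v = Vmax[S]/(Km+[S]), each point gives Vmax = v(Km+[S])/[S].
Equating: 5.00(Km+3.91)/3.91 = 13.0(Km+57.7)/57.7.
1.279·Km + 5.00 = 0.2253·Km + 13.0, so (1.279 − 0.2253)·Km = 13.0 − 5.00.
Km = 8.000/1.053 = 7.59 μM; then Vmax = 5.00(7.59+3.91)/3.91 = 14.7 μmol·min⁻¹.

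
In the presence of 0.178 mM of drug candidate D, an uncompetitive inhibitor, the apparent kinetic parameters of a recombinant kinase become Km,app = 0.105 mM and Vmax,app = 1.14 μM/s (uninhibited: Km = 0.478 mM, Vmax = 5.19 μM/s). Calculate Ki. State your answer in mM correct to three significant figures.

0.0501 mM

Uncompetitive: Vmax,app = Vmax/α (and Km,app = Km/α) with α = 1 + [I]/Ki.
α = Vmax/Vmax,app = 5.19/1.14 = 4.553.
Ki = [I]/(α − 1) = 0.178/3.553 = 0.0501 mM.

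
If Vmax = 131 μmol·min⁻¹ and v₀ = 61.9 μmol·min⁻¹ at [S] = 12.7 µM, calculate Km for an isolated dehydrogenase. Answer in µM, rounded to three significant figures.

14.2 µM

v/Vmax = 61.9/131 = 0.4725 = [S]/(Km+[S]).
So Km + [S] = [S]/0.4725 = 26.88 µM, giving Km = 26.88 − 12.7 = 14.2 µM.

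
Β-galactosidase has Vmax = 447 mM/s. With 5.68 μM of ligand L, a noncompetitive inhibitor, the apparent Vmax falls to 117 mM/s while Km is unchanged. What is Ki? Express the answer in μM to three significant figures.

Noncompetitive: Vmax,app = Vmax/α with α = 1 + [I]/Ki.
α = Vmax/Vmax,app = 447/117 = 3.821.
Ki = [I]/(α − 1) = 5.68/2.821 = 2.01 μM.

2.01 μM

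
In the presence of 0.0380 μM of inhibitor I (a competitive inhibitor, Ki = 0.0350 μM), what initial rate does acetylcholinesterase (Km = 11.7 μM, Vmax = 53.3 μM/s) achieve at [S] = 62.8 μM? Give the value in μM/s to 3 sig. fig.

With α = 1 + [I]/Ki = 1 + 0.0380/0.0350 = 2.086, the competitive rate law is v = Vmax[S] / (αKm + [S]).
v = 53.3×62.8 / (2.086×11.7 + 62.8) = 3347/87.20 = 38.4 μM/s.

38.4 μM/s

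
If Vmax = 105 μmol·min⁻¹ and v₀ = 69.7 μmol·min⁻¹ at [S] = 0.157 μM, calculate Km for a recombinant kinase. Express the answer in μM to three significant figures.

0.0795 μM

v/Vmax = 69.7/105 = 0.6638 = [S]/(Km+[S]).
So Km + [S] = [S]/0.6638 = 0.2365 μM, giving Km = 0.2365 − 0.157 = 0.0795 μM.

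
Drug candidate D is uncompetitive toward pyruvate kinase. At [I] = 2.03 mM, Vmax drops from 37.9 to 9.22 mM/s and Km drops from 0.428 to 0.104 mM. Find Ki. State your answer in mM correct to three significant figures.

Uncompetitive: Vmax,app = Vmax/α (and Km,app = Km/α) with α = 1 + [I]/Ki.
α = Vmax/Vmax,app = 37.9/9.22 = 4.111.
Since α = 1 + [I]/Ki, [I]/Ki = 4.111 − 1 = 3.111 and Ki = 2.03/3.111 = 0.653 mM.

0.653 mM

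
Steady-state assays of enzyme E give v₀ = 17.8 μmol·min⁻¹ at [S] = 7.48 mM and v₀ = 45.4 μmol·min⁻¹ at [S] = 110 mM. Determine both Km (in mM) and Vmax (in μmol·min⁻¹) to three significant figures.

Km = 14.0 mM; Vmax = 51.2 μmol·min⁻¹

From v = Vmax[S]/(Km+[S]), each point gives Vmax = v(Km+[S])/[S].
Equating: 17.8(Km+7.48)/7.48 = 45.4(Km+110)/110.
2.380·Km + 17.8 = 0.4127·Km + 45.4, so (2.380 − 0.4127)·Km = 45.4 − 17.8.
Km = 27.60/1.967 = 14.0 mM; then Vmax = 17.8(14.0+7.48)/7.48 = 51.2 μmol·min⁻¹.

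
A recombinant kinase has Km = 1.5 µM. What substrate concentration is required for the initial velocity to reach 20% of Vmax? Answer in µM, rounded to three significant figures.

v/Vmax = [S]/(Km+[S]) = 0.2, so [S] = Km·0.2/(1 − 0.2) = 1.5 × 0.2500.
[S] = 0.375 µM.

0.375 µM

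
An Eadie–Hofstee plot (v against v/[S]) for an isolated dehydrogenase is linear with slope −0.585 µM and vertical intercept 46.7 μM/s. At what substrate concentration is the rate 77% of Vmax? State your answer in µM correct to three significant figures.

The Eadie–Hofstee slope gives Km = 0.585 µM (slope = −Km).
v/Vmax = [S]/(Km+[S]) = 0.77 ⇒ [S] = Km·0.77/(1−0.77) = 0.585 × 3.348 = 1.96 µM.

1.96 µM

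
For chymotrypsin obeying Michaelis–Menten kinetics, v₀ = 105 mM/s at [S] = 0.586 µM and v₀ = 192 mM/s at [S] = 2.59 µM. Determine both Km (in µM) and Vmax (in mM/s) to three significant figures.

From v = Vmax[S]/(Km+[S]), each point gives Vmax = v(Km+[S])/[S].
Equating: 105(Km+0.586)/0.586 = 192(Km+2.59)/2.59.
179.2·Km + 105 = 74.13·Km + 192, so (179.2 − 74.13)·Km = 192 − 105.
Km = 87.00/105.0 = 0.828 µM; then Vmax = 105(0.828+0.586)/0.586 = 253 mM/s.

Km = 0.828 µM; Vmax = 253 mM/s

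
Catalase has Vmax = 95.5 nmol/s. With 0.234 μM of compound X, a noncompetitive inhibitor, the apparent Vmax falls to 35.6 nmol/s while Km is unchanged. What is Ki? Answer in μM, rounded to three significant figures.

0.139 μM

Noncompetitive: Vmax,app = Vmax/α with α = 1 + [I]/Ki.
α = Vmax/Vmax,app = 95.5/35.6 = 2.683.
Since α = 1 + [I]/Ki, [I]/Ki = 2.683 − 1 = 1.683 and Ki = 0.234/1.683 = 0.139 μM.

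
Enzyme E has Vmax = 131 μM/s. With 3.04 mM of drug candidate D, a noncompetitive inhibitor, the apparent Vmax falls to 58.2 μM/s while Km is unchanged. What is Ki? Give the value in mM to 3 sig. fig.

2.43 mM

Noncompetitive: Vmax,app = Vmax/α with α = 1 + [I]/Ki.
α = Vmax/Vmax,app = 131/58.2 = 2.251.
Since α = 1 + [I]/Ki, [I]/Ki = 2.251 − 1 = 1.251 and Ki = 3.04/1.251 = 2.43 mM.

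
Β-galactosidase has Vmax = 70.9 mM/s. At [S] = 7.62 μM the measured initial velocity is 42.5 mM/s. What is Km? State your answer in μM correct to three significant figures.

5.09 μM

v/Vmax = 42.5/70.9 = 0.5994 = [S]/(Km+[S]).
So Km + [S] = [S]/0.5994 = 12.71 μM, giving Km = 12.71 − 7.62 = 5.09 μM.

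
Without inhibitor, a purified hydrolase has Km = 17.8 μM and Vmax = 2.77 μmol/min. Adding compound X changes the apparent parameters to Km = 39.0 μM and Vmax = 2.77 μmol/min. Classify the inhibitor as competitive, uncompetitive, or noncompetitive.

Km increases (17.8 → 39.0 μM) while Vmax is unchanged — the hallmark of competitive inhibition.

competitive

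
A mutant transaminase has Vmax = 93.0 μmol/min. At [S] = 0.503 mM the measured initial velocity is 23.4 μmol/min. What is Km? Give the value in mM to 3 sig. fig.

1.50 mM

v/Vmax = 23.4/93.0 = 0.2516 = [S]/(Km+[S]).
So Km + [S] = [S]/0.2516 = 1.999 mM, giving Km = 1.999 − 0.503 = 1.50 mM.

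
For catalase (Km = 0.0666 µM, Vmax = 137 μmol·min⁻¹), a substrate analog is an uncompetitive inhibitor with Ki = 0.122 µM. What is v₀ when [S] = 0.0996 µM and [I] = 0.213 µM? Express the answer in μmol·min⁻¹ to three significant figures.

α = 1 + [I]/Ki = 1 + 0.213/0.122 = 2.746.
For an uncompetitive inhibitor, both parameters are divided by α, giving Vmax/α and Km/α: Km,app = 0.0243 µM, Vmax,app = 49.9 μmol·min⁻¹.
v = Vmax,app·[S]/(Km,app + [S]) = 49.9 × 0.0996/(0.0243 + 0.0996) = 40.1 μmol·min⁻¹.

40.1 μmol·min⁻¹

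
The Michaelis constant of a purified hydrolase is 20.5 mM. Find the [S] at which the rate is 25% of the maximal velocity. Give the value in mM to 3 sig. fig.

v/Vmax = [S]/(Km+[S]) = 0.25, so [S] = Km·0.25/(1 − 0.25) = 20.5 × 0.3333.
[S] = 6.83 mM.

6.83 mM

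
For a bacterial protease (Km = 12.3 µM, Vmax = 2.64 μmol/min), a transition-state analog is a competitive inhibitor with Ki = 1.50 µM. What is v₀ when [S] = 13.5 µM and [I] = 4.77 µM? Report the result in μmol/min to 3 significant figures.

0.549 μmol/min

With α = 1 + [I]/Ki = 1 + 4.77/1.50 = 4.180, the competitive rate law is v = Vmax[S] / (αKm + [S]).
v = 2.64×13.5 / (4.180×12.3 + 13.5) = 35.64/64.91 = 0.549 μmol/min.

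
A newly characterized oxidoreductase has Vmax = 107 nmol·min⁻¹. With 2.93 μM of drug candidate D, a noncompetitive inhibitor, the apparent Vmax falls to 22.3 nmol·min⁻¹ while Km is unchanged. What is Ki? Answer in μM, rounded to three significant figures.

0.771 μM

Noncompetitive: Vmax,app = Vmax/α with α = 1 + [I]/Ki.
α = Vmax/Vmax,app = 107/22.3 = 4.798.
Ki = [I]/(α − 1) = 2.93/3.798 = 0.771 μM.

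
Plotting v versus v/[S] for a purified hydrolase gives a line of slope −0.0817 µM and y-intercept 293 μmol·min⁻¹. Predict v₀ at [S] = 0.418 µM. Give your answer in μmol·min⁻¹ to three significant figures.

In the Eadie–Hofstee form v = Vmax − Km·(v/[S]), the slope is −Km and the intercept is Vmax, so Km = 0.0817 µM and Vmax = 293 μmol·min⁻¹.
v = 293 × 0.418/(0.0817 + 0.418) = 245 μmol·min⁻¹.

245 μmol·min⁻¹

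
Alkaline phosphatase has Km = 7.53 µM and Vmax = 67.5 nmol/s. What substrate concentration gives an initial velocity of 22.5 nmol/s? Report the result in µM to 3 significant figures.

3.76 µM

The required fractional saturation is v/Vmax = 22.5/67.5 = 0.3333.
Then [S]/(Km+[S]) = 0.3333 ⇒ [S] = 7.53 × 0.3333/(1 − 0.3333) = 3.76 µM.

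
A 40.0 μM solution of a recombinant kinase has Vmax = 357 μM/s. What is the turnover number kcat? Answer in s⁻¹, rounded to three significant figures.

kcat = Vmax/[E]total = 357 μM/s / 40.0 μM = 8.93 s⁻¹.

8.93 s⁻¹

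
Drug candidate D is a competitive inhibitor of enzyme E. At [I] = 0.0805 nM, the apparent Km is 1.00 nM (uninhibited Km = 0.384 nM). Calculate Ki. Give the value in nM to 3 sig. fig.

Competitive: Km,app = α·Km with α = 1 + [I]/Ki.
α = Km,app/Km = 1.00/0.384 = 2.604.
Since α = 1 + [I]/Ki, [I]/Ki = 2.604 − 1 = 1.604 and Ki = 0.0805/1.604 = 0.0502 nM.

0.0502 nM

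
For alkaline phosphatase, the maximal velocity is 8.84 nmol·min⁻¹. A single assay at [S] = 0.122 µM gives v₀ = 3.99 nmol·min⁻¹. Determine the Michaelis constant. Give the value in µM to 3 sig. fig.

0.148 µM

v/Vmax = 3.99/8.84 = 0.4514 = [S]/(Km+[S]).
So Km + [S] = [S]/0.4514 = 0.2703 µM, giving Km = 0.2703 − 0.122 = 0.148 µM.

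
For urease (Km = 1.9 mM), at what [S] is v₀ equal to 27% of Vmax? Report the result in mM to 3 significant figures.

v/Vmax = [S]/(Km+[S]) = 0.27, so [S] = Km·0.27/(1 − 0.27) = 1.9 × 0.3699.
[S] = 0.703 mM.

0.703 mM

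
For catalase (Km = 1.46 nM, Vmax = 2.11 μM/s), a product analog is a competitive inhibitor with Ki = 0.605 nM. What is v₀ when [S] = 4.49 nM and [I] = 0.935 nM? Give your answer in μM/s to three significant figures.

α = 1 + [I]/Ki = 1 + 0.935/0.605 = 2.545.
For a competitive inhibitor, Vmax is unchanged and the apparent Km becomes α·Km: Km,app = 3.72 nM, Vmax,app = 2.11 μM/s.
v = Vmax,app·[S]/(Km,app + [S]) = 2.11 × 4.49/(3.72 + 4.49) = 1.15 μM/s.

1.15 μM/s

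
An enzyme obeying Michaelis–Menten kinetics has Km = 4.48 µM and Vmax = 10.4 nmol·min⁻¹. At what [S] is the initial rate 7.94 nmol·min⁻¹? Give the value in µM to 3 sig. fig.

The required fractional saturation is v/Vmax = 7.94/10.4 = 0.7635.
Then [S]/(Km+[S]) = 0.7635 ⇒ [S] = 4.48 × 0.7635/(1 − 0.7635) = 14.5 µM.

14.5 µM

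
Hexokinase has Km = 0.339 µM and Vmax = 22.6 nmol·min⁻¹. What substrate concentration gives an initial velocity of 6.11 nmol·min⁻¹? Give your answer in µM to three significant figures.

The required fractional saturation is v/Vmax = 6.11/22.6 = 0.2704.
Then [S]/(Km+[S]) = 0.2704 ⇒ [S] = 0.339 × 0.2704/(1 − 0.2704) = 0.126 µM.

0.126 µM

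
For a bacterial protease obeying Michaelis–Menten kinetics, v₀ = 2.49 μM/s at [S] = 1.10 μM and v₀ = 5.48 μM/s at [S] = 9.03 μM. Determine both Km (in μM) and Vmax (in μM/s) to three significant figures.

In reciprocal form, 1/v = (Km/Vmax)·(1/[S]) + 1/Vmax. The two points give (1/[S], 1/v) = (0.9091, 0.4016) and (0.1107, 0.1825).
Slope = (0.4016 − 0.1825)/(0.9091 − 0.1107) = 0.2745; intercept = 0.4016 − 0.2745×0.9091 = 0.1521.
Vmax = 1/intercept = 6.58 μM/s; Km = slope × Vmax = 0.2745 × 6.58 = 1.80 μM.

Km = 1.80 μM; Vmax = 6.58 μM/s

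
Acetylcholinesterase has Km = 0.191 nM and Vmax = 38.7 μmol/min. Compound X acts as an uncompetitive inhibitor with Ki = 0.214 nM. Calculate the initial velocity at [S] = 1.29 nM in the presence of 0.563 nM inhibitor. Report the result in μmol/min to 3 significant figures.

10.2 μmol/min

With α = 1 + [I]/Ki = 1 + 0.563/0.214 = 3.631, the uncompetitive rate law is v = (Vmax/α)·[S] / (Km/α + [S]).
v = (38.7/3.631)×1.29 / (0.191/3.631 + 1.29) = 13.75/1.343 = 10.2 μmol/min.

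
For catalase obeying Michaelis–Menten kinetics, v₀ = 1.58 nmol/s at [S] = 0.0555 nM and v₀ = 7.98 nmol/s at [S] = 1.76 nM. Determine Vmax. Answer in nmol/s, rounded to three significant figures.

In reciprocal form, 1/v = (Km/Vmax)·(1/[S]) + 1/Vmax. The two points give (1/[S], 1/v) = (18.02, 0.6329) and (0.5682, 0.1253).
Slope = (0.6329 − 0.1253)/(18.02 − 0.5682) = 0.02909; intercept = 0.6329 − 0.02909×18.02 = 0.1088.
Vmax = 1/intercept = 9.19 nmol/s; Km = slope × Vmax = 0.02909 × 9.19 = 0.267 nM.

9.19 nmol/s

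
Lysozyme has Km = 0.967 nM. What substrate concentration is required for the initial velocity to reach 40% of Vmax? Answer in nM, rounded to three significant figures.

0.645 nM

v/Vmax = [S]/(Km+[S]) = 0.4, so [S] = Km·0.4/(1 − 0.4) = 0.967 × 0.6667.
[S] = 0.645 nM.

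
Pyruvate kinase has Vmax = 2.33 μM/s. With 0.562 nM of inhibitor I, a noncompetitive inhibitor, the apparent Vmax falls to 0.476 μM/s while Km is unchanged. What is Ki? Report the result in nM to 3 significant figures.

Noncompetitive: Vmax,app = Vmax/α with α = 1 + [I]/Ki.
α = Vmax/Vmax,app = 2.33/0.476 = 4.895.
Since α = 1 + [I]/Ki, [I]/Ki = 4.895 − 1 = 3.895 and Ki = 0.562/3.895 = 0.144 nM.

0.144 nM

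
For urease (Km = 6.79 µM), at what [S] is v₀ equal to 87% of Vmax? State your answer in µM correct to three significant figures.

45.4 µM

v/Vmax = [S]/(Km+[S]) = 0.87, so [S] = Km·0.87/(1 − 0.87) = 6.79 × 6.692.
[S] = 45.4 µM.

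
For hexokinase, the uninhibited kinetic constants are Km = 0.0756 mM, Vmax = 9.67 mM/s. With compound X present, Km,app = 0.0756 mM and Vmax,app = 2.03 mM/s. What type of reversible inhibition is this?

Vmax decreases (9.67 → 2.03 mM/s) while Km is unchanged — pure noncompetitive inhibition.

noncompetitive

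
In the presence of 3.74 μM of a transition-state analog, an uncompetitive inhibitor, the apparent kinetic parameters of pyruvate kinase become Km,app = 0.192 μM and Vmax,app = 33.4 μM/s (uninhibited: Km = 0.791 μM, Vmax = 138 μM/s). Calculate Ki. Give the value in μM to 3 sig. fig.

1.19 μM

Uncompetitive: Vmax,app = Vmax/α (and Km,app = Km/α) with α = 1 + [I]/Ki.
α = Vmax/Vmax,app = 138/33.4 = 4.132.
Since α = 1 + [I]/Ki, [I]/Ki = 4.132 − 1 = 3.132 and Ki = 3.74/3.132 = 1.19 μM.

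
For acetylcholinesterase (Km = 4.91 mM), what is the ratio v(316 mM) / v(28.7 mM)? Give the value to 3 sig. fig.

The fractional saturations are [S]/(Km+[S]) = 28.7/33.61 = 0.8539 and 316/320.9 = 0.9847.
v₂/v₁ is just their ratio: 0.9847/0.8539 = 1.15.

1.15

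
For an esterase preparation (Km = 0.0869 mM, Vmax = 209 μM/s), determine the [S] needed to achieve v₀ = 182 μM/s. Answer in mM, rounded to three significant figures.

The required fractional saturation is v/Vmax = 182/209 = 0.8708.
Then [S]/(Km+[S]) = 0.8708 ⇒ [S] = 0.0869 × 0.8708/(1 − 0.8708) = 0.586 mM.

0.586 mM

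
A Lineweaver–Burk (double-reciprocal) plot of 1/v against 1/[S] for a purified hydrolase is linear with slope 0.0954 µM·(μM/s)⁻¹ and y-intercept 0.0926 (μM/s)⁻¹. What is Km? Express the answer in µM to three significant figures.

1.03 µM

y-intercept = 1/Vmax ⇒ Vmax = 10.8 μM/s; slope = Km/Vmax ⇒ Km = slope × Vmax.
Km = 0.0954 × 10.8 = 1.03 µM.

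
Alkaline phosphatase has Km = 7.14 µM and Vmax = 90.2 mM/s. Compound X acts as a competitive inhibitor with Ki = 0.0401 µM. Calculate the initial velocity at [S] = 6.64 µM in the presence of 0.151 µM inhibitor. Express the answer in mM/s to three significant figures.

α = 1 + [I]/Ki = 1 + 0.151/0.0401 = 4.766.
For a competitive inhibitor, Vmax is unchanged and the apparent Km becomes α·Km: Km,app = 34.0 µM, Vmax,app = 90.2 mM/s.
v = Vmax,app·[S]/(Km,app + [S]) = 90.2 × 6.64/(34.0 + 6.64) = 14.7 mM/s.

14.7 mM/s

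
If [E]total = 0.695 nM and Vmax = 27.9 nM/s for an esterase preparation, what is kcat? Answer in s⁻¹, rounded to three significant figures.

kcat = Vmax/[E]total = 27.9 nM/s / 0.695 nM = 40.1 s⁻¹.

40.1 s⁻¹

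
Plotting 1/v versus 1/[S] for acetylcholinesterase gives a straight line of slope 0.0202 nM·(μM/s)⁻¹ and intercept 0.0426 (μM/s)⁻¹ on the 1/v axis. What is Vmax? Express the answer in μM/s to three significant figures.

The y-intercept of a Lineweaver–Burk plot equals 1/Vmax, so Vmax = 1/0.0426 = 23.5 μM/s.

23.5 μM/s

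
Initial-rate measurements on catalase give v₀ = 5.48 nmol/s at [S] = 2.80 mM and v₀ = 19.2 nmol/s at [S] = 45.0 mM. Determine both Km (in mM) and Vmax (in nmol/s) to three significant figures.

From v = Vmax[S]/(Km+[S]), each point gives Vmax = v(Km+[S])/[S].
Equating: 5.48(Km+2.80)/2.80 = 19.2(Km+45.0)/45.0.
1.957·Km + 5.48 = 0.4267·Km + 19.2, so (1.957 − 0.4267)·Km = 19.2 − 5.48.
Km = 13.72/1.530 = 8.96 mM; then Vmax = 5.48(8.96+2.80)/2.80 = 23.0 nmol/s.

Km = 8.96 mM; Vmax = 23.0 nmol/s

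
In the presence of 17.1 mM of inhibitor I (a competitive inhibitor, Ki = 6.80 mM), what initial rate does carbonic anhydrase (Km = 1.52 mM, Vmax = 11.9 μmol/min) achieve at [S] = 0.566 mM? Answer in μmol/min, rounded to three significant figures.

With α = 1 + [I]/Ki = 1 + 17.1/6.80 = 3.515, the competitive rate law is v = Vmax[S] / (αKm + [S]).
v = 11.9×0.566 / (3.515×1.52 + 0.566) = 6.735/5.908 = 1.14 μmol/min.

1.14 μmol/min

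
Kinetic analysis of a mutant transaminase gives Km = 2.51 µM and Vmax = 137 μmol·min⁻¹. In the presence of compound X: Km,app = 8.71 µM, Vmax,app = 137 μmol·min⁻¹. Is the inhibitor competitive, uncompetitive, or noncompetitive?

Km increases (2.51 → 8.71 µM) while Vmax is unchanged — the hallmark of competitive inhibition.

competitive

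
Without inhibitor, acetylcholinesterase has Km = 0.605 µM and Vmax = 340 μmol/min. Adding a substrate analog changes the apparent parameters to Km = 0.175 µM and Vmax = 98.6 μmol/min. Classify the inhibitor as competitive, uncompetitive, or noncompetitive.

Both Km and Vmax decrease by the same factor (~3.45-fold) — characteristic of uncompetitive inhibition.

uncompetitive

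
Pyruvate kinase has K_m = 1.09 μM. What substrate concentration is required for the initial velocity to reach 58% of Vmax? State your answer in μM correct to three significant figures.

v/Vmax = [S]/(Km+[S]) = 0.58, so [S] = Km·0.58/(1 − 0.58) = 1.09 × 1.381.
[S] = 1.51 μM.

1.51 μM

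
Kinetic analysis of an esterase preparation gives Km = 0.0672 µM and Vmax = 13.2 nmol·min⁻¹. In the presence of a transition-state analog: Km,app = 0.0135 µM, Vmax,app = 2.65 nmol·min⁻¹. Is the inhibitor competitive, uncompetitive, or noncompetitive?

Both Km and Vmax decrease by the same factor (~4.98-fold) — characteristic of uncompetitive inhibition.

uncompetitive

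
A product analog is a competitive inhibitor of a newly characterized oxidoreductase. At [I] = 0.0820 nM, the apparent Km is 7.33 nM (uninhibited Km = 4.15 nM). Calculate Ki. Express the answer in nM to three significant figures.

Competitive: Km,app = α·Km with α = 1 + [I]/Ki.
α = Km,app/Km = 7.33/4.15 = 1.766.
Ki = [I]/(α − 1) = 0.0820/0.7663 = 0.107 nM.

0.107 nM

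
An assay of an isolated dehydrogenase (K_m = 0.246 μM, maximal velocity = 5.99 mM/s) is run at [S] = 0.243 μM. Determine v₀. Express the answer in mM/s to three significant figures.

[S]/(Km+[S]) = 0.243/0.4890 = 0.4969, the fractional saturation.
v = 0.4969 × Vmax = 0.4969 × 5.99 = 2.98 mM/s.

2.98 mM/s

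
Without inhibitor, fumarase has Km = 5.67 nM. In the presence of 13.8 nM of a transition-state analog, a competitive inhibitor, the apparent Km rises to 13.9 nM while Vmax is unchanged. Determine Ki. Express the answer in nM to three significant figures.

9.51 nM

Competitive: Km,app = α·Km with α = 1 + [I]/Ki.
α = Km,app/Km = 13.9/5.67 = 2.451.
Ki = [I]/(α − 1) = 13.8/1.451 = 9.51 nM.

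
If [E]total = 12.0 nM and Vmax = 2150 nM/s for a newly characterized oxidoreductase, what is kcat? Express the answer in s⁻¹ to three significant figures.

179 s⁻¹

kcat = Vmax/[E]total = 2150 nM/s / 12.0 nM = 179 s⁻¹.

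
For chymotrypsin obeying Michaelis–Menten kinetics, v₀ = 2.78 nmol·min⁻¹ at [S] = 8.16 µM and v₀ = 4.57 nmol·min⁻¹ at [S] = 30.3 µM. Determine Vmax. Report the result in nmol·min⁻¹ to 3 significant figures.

In reciprocal form, 1/v = (Km/Vmax)·(1/[S]) + 1/Vmax. The two points give (1/[S], 1/v) = (0.1225, 0.3597) and (0.03300, 0.2188).
Slope = (0.3597 − 0.2188)/(0.1225 − 0.03300) = 1.573; intercept = 0.3597 − 1.573×0.1225 = 0.1669.
Vmax = 1/intercept = 5.99 nmol·min⁻¹; Km = slope × Vmax = 1.573 × 5.99 = 9.43 µM.

5.99 nmol·min⁻¹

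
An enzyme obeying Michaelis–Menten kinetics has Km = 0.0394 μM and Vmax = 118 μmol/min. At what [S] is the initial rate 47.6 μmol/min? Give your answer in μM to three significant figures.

0.0266 μM

The required fractional saturation is v/Vmax = 47.6/118 = 0.4034.
Then [S]/(Km+[S]) = 0.4034 ⇒ [S] = 0.0394 × 0.4034/(1 − 0.4034) = 0.0266 μM.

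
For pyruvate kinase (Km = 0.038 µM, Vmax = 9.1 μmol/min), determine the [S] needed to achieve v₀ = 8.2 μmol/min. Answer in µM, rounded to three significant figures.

0.346 µM

Rearranging v = Vmax[S]/(Km+[S]) gives [S] = Km·v/(Vmax − v).
[S] = 0.038 × 8.2 / (9.1 − 8.2) = 0.3116/0.9000 = 0.346 µM.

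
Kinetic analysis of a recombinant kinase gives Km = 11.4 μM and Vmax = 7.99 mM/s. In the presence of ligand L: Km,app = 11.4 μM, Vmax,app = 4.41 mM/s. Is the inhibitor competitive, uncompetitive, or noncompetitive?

Vmax decreases (7.99 → 4.41 mM/s) while Km is unchanged — pure noncompetitive inhibition.

noncompetitive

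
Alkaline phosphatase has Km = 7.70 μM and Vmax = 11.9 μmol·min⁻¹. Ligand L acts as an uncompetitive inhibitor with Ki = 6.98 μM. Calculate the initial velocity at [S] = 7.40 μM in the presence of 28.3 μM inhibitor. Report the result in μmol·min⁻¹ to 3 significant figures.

1.95 μmol·min⁻¹

With α = 1 + [I]/Ki = 1 + 28.3/6.98 = 5.054, the uncompetitive rate law is v = (Vmax/α)·[S] / (Km/α + [S]).
v = (11.9/5.054)×7.40 / (7.70/5.054 + 7.40) = 17.42/8.923 = 1.95 μmol·min⁻¹.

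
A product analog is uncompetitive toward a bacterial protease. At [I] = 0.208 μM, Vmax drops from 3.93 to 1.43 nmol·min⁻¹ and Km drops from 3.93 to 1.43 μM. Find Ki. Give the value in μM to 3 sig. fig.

Uncompetitive: Vmax,app = Vmax/α (and Km,app = Km/α) with α = 1 + [I]/Ki.
α = Vmax/Vmax,app = 3.93/1.43 = 2.748.
Since α = 1 + [I]/Ki, [I]/Ki = 2.748 − 1 = 1.748 and Ki = 0.208/1.748 = 0.119 μM.

0.119 μM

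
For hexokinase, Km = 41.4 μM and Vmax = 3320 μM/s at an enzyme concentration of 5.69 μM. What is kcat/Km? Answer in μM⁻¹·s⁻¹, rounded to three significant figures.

kcat = Vmax/[E]total = 3320/5.69 = 583 s⁻¹.
kcat/Km = 583/41.4 = 14.1 μM⁻¹·s⁻¹.

14.1 μM⁻¹·s⁻¹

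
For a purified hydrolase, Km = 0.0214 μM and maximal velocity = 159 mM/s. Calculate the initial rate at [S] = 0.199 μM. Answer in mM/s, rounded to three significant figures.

144 mM/s

[S]/(Km+[S]) = 0.199/0.2204 = 0.9029, the fractional saturation.
v = 0.9029 × Vmax = 0.9029 × 159 = 144 mM/s.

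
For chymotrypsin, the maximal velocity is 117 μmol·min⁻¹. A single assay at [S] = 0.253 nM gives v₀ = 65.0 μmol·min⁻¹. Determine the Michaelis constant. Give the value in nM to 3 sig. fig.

From v = Vmax[S]/(Km+[S]), Km = [S](Vmax − v)/v.
Km = 0.253 × (117 − 65.0) / 65.0 = 13.16/65.0 = 0.202 nM.

0.202 nM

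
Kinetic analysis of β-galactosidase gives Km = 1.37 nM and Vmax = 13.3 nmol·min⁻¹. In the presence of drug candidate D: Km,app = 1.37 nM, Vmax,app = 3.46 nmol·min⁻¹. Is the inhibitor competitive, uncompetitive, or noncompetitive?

noncompetitive

Vmax decreases (13.3 → 3.46 nmol·min⁻¹) while Km is unchanged — pure noncompetitive inhibition.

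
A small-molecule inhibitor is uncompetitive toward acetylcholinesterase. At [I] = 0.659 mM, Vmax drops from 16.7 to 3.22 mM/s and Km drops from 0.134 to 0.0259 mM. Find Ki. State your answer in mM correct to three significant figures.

Uncompetitive: Vmax,app = Vmax/α (and Km,app = Km/α) with α = 1 + [I]/Ki.
α = Vmax/Vmax,app = 16.7/3.22 = 5.186.
Since α = 1 + [I]/Ki, [I]/Ki = 5.186 − 1 = 4.186 and Ki = 0.659/4.186 = 0.157 mM.

0.157 mM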